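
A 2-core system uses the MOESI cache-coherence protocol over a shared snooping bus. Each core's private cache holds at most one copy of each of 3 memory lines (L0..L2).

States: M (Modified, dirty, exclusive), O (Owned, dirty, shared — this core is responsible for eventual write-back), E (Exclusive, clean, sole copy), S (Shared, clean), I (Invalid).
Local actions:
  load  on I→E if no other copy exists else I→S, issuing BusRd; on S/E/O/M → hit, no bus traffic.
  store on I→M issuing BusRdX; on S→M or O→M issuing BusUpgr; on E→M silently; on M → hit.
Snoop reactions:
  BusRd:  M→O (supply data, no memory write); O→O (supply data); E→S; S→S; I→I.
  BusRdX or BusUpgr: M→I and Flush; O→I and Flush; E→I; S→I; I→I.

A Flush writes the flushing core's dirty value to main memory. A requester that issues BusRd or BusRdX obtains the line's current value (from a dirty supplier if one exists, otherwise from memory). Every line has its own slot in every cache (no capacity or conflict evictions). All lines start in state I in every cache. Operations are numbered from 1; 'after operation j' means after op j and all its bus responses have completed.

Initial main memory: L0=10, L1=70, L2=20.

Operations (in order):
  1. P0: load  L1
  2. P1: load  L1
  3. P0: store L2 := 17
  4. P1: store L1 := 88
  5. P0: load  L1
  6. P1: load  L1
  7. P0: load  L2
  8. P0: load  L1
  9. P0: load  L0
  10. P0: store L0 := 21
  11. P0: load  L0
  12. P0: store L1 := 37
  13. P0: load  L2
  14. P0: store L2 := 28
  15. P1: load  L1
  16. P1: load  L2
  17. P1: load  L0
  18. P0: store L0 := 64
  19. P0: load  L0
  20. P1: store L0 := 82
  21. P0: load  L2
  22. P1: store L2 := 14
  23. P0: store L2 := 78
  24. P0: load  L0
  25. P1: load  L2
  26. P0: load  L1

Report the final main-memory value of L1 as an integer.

1. P0: load  L1  bus=[BusRd]  L1: P0=E P1=I  mem[L1]=70
2. P1: load  L1  bus=[BusRd]  L1: P0=S P1=S  mem[L1]=70
3. P0: store L2 := 17  bus=[BusRdX]  L2: P0=M P1=I  mem[L2]=20
4. P1: store L1 := 88  bus=[BusUpgr]  L1: P0=I P1=M  mem[L1]=70
5. P0: load  L1  bus=[BusRd]  L1: P0=S P1=O  mem[L1]=70
6. P1: load  L1  bus=[-]  L1: P0=S P1=O  mem[L1]=70
7. P0: load  L2  bus=[-]  L2: P0=M P1=I  mem[L2]=20
8. P0: load  L1  bus=[-]  L1: P0=S P1=O  mem[L1]=70
9. P0: load  L0  bus=[BusRd]  L0: P0=E P1=I  mem[L0]=10
10. P0: store L0 := 21  bus=[-]  L0: P0=M P1=I  mem[L0]=10
11. P0: load  L0  bus=[-]  L0: P0=M P1=I  mem[L0]=10
12. P0: store L1 := 37  bus=[BusUpgr,Flush]  L1: P0=M P1=I  mem[L1]=88
13. P0: load  L2  bus=[-]  L2: P0=M P1=I  mem[L2]=20
14. P0: store L2 := 28  bus=[-]  L2: P0=M P1=I  mem[L2]=20
15. P1: load  L1  bus=[BusRd]  L1: P0=O P1=S  mem[L1]=88
16. P1: load  L2  bus=[BusRd]  L2: P0=O P1=S  mem[L2]=20
17. P1: load  L0  bus=[BusRd]  L0: P0=O P1=S  mem[L0]=10
18. P0: store L0 := 64  bus=[BusUpgr]  L0: P0=M P1=I  mem[L0]=10
19. P0: load  L0  bus=[-]  L0: P0=M P1=I  mem[L0]=10
20. P1: store L0 := 82  bus=[BusRdX,Flush]  L0: P0=I P1=M  mem[L0]=64
21. P0: load  L2  bus=[-]  L2: P0=O P1=S  mem[L2]=20
22. P1: store L2 := 14  bus=[BusUpgr,Flush]  L2: P0=I P1=M  mem[L2]=28
23. P0: store L2 := 78  bus=[BusRdX,Flush]  L2: P0=M P1=I  mem[L2]=14
24. P0: load  L0  bus=[BusRd]  L0: P0=S P1=O  mem[L0]=64
25. P1: load  L2  bus=[BusRd]  L2: P0=O P1=S  mem[L2]=14
26. P0: load  L1  bus=[-]  L1: P0=O P1=S  mem[L1]=88

memory[L1] = 88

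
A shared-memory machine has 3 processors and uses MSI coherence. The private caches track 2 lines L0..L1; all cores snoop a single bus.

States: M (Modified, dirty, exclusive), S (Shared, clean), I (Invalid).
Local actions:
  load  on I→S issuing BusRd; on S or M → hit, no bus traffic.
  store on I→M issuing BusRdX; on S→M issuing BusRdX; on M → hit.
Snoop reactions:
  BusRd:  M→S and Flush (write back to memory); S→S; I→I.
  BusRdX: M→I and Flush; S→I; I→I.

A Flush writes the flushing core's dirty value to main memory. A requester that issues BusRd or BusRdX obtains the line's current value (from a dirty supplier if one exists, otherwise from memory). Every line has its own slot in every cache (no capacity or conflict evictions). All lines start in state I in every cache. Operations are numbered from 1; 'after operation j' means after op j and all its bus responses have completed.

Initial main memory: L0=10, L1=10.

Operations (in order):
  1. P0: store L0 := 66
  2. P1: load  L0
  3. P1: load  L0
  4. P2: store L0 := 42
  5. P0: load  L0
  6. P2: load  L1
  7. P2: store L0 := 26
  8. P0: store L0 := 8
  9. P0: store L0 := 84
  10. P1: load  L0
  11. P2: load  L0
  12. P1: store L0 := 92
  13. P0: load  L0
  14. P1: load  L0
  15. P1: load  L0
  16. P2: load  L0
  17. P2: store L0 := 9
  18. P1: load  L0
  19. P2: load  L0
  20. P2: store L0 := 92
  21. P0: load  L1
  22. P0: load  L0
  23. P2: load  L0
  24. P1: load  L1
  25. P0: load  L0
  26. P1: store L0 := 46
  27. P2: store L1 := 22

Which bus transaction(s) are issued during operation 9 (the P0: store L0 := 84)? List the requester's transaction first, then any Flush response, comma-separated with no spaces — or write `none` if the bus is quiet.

bus = none

  op1 P0: store L0 := 66 → M/I/I on L0; bus BusRdX; mem=10
  op2 P1: load  L0 → S/S/I on L0; bus BusRd Flush; mem=66
  op3 P1: load  L0 → S/S/I on L0; bus (none); mem=66
  op4 P2: store L0 := 42 → I/I/M on L0; bus BusRdX; mem=66
  op5 P0: load  L0 → S/I/S on L0; bus BusRd Flush; mem=42
  op6 P2: load  L1 → I/I/S on L1; bus BusRd; mem=10
  op7 P2: store L0 := 26 → I/I/M on L0; bus BusRdX; mem=42
  op8 P0: store L0 := 8 → M/I/I on L0; bus BusRdX Flush; mem=26
  op9 P0: store L0 := 84 → M/I/I on L0; bus (none); mem=26
  op10 P1: load  L0 → S/S/I on L0; bus BusRd Flush; mem=84
  op11 P2: load  L0 → S/S/S on L0; bus BusRd; mem=84
  op12 P1: store L0 := 92 → I/M/I on L0; bus BusRdX; mem=84
  op13 P0: load  L0 → S/S/I on L0; bus BusRd Flush; mem=92
  op14 P1: load  L0 → S/S/I on L0; bus (none); mem=92
  op15 P1: load  L0 → S/S/I on L0; bus (none); mem=92
  op16 P2: load  L0 → S/S/S on L0; bus BusRd; mem=92
  op17 P2: store L0 := 9 → I/I/M on L0; bus BusRdX; mem=92
  op18 P1: load  L0 → I/S/S on L0; bus BusRd Flush; mem=9
  op19 P2: load  L0 → I/S/S on L0; bus (none); mem=9
  op20 P2: store L0 := 92 → I/I/M on L0; bus BusRdX; mem=9
  op21 P0: load  L1 → S/I/S on L1; bus BusRd; mem=10
  op22 P0: load  L0 → S/I/S on L0; bus BusRd Flush; mem=92
  op23 P2: load  L0 → S/I/S on L0; bus (none); mem=92
  op24 P1: load  L1 → S/S/S on L1; bus BusRd; mem=10
  op25 P0: load  L0 → S/I/S on L0; bus (none); mem=92
  op26 P1: store L0 := 46 → I/M/I on L0; bus BusRdX; mem=92
  op27 P2: store L1 := 22 → I/I/M on L1; bus BusRdX; mem=10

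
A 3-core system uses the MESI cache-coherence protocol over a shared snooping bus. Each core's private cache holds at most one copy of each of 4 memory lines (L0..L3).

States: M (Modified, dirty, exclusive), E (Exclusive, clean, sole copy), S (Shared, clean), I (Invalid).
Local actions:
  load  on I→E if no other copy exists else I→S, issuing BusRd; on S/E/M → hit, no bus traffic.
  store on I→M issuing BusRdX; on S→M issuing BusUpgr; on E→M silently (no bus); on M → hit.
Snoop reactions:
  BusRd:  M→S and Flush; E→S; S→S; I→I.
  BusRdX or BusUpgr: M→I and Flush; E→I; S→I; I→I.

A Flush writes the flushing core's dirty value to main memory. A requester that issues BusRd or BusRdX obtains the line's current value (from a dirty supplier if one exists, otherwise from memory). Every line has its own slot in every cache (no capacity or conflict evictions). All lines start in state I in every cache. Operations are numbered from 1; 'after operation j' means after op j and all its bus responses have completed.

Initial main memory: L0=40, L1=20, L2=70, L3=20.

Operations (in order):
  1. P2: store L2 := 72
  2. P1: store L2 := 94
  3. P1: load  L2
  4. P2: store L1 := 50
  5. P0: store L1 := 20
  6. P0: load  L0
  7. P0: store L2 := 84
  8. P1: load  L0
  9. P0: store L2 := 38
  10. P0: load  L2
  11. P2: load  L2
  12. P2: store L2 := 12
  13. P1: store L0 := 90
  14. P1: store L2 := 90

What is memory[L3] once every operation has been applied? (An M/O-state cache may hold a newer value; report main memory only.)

1. P2: store L2 := 72  bus=[BusRdX]  L2: P0=I P1=I P2=M  mem[L2]=70
2. P1: store L2 := 94  bus=[BusRdX,Flush]  L2: P0=I P1=M P2=I  mem[L2]=72
3. P1: load  L2  bus=[-]  L2: P0=I P1=M P2=I  mem[L2]=72
4. P2: store L1 := 50  bus=[BusRdX]  L1: P0=I P1=I P2=M  mem[L1]=20
5. P0: store L1 := 20  bus=[BusRdX,Flush]  L1: P0=M P1=I P2=I  mem[L1]=50
6. P0: load  L0  bus=[BusRd]  L0: P0=E P1=I P2=I  mem[L0]=40
7. P0: store L2 := 84  bus=[BusRdX,Flush]  L2: P0=M P1=I P2=I  mem[L2]=94
8. P1: load  L0  bus=[BusRd]  L0: P0=S P1=S P2=I  mem[L0]=40
9. P0: store L2 := 38  bus=[-]  L2: P0=M P1=I P2=I  mem[L2]=94
10. P0: load  L2  bus=[-]  L2: P0=M P1=I P2=I  mem[L2]=94
11. P2: load  L2  bus=[BusRd,Flush]  L2: P0=S P1=I P2=S  mem[L2]=38
12. P2: store L2 := 12  bus=[BusUpgr]  L2: P0=I P1=I P2=M  mem[L2]=38
13. P1: store L0 := 90  bus=[BusUpgr]  L0: P0=I P1=M P2=I  mem[L0]=40
14. P1: store L2 := 90  bus=[BusRdX,Flush]  L2: P0=I P1=M P2=I  mem[L2]=12

memory[L3] = 20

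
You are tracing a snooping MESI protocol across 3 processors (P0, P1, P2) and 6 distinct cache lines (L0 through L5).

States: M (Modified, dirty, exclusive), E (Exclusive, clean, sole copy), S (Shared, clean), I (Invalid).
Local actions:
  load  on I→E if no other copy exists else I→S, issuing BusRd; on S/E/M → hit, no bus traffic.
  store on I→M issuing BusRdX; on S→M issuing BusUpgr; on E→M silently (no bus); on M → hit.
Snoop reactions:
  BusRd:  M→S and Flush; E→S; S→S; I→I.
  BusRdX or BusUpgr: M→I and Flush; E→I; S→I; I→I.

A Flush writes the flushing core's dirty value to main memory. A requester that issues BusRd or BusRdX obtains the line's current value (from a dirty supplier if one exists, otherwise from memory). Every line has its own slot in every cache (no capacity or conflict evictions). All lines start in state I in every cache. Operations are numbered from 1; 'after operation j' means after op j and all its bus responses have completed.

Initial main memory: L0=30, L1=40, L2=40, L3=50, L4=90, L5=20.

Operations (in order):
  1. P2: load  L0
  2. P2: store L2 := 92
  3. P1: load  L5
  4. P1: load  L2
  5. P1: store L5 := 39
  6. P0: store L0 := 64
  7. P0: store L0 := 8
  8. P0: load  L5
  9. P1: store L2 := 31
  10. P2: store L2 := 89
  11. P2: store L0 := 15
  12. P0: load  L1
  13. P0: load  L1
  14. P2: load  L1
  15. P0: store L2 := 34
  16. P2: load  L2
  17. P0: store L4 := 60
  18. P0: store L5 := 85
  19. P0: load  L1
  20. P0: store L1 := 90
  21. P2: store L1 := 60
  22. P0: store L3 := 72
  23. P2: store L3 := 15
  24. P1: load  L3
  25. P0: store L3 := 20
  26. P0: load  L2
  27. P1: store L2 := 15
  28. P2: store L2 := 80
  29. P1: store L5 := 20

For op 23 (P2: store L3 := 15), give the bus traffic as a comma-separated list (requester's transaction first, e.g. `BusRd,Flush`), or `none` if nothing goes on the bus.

bus = BusRdX,Flush

[1] P2: load  L0 | P0:I, P1:I, P2:E(30) | bus: BusRd
[2] P2: store L2 := 92 | P0:I, P1:I, P2:M(92) | bus: BusRdX
[3] P1: load  L5 | P0:I, P1:E(20), P2:I | bus: BusRd
[4] P1: load  L2 | P0:I, P1:S(92), P2:S(92) | bus: BusRd,Flush
[5] P1: store L5 := 39 | P0:I, P1:M(39), P2:I | bus: none
[6] P0: store L0 := 64 | P0:M(64), P1:I, P2:I | bus: BusRdX
[7] P0: store L0 := 8 | P0:M(8), P1:I, P2:I | bus: none
[8] P0: load  L5 | P0:S(39), P1:S(39), P2:I | bus: BusRd,Flush
[9] P1: store L2 := 31 | P0:I, P1:M(31), P2:I | bus: BusUpgr
[10] P2: store L2 := 89 | P0:I, P1:I, P2:M(89) | bus: BusRdX,Flush
[11] P2: store L0 := 15 | P0:I, P1:I, P2:M(15) | bus: BusRdX,Flush
[12] P0: load  L1 | P0:E(40), P1:I, P2:I | bus: BusRd
[13] P0: load  L1 | P0:E(40), P1:I, P2:I | bus: none
[14] P2: load  L1 | P0:S(40), P1:I, P2:S(40) | bus: BusRd
[15] P0: store L2 := 34 | P0:M(34), P1:I, P2:I | bus: BusRdX,Flush
[16] P2: load  L2 | P0:S(34), P1:I, P2:S(34) | bus: BusRd,Flush
[17] P0: store L4 := 60 | P0:M(60), P1:I, P2:I | bus: BusRdX
[18] P0: store L5 := 85 | P0:M(85), P1:I, P2:I | bus: BusUpgr
[19] P0: load  L1 | P0:S(40), P1:I, P2:S(40) | bus: none
[20] P0: store L1 := 90 | P0:M(90), P1:I, P2:I | bus: BusUpgr
[21] P2: store L1 := 60 | P0:I, P1:I, P2:M(60) | bus: BusRdX,Flush
[22] P0: store L3 := 72 | P0:M(72), P1:I, P2:I | bus: BusRdX
[23] P2: store L3 := 15 | P0:I, P1:I, P2:M(15) | bus: BusRdX,Flush
[24] P1: load  L3 | P0:I, P1:S(15), P2:S(15) | bus: BusRd,Flush
[25] P0: store L3 := 20 | P0:M(20), P1:I, P2:I | bus: BusRdX
[26] P0: load  L2 | P0:S(34), P1:I, P2:S(34) | bus: none
[27] P1: store L2 := 15 | P0:I, P1:M(15), P2:I | bus: BusRdX
[28] P2: store L2 := 80 | P0:I, P1:I, P2:M(80) | bus: BusRdX,Flush
[29] P1: store L5 := 20 | P0:I, P1:M(20), P2:I | bus: BusRdX,Flush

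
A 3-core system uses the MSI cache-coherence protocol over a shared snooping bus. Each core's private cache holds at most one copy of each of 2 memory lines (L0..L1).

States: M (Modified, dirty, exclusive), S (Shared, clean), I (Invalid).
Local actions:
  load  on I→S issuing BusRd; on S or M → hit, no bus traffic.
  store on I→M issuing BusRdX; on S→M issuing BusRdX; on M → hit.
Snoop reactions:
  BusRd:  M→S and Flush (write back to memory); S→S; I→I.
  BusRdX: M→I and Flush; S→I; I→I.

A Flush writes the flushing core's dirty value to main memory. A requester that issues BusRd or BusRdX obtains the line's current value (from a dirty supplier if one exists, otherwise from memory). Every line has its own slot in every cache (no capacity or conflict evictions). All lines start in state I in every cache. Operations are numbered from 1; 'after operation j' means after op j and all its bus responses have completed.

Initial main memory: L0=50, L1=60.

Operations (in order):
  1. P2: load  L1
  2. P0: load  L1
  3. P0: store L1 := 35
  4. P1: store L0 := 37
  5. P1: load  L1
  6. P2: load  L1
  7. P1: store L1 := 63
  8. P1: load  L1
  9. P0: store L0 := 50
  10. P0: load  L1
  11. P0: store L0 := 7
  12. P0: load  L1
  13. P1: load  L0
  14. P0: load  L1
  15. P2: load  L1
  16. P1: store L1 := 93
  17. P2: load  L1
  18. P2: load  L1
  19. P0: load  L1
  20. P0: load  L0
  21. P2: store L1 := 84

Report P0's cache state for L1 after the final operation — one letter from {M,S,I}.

  op1 P2: load  L1 → I/I/S on L1; bus BusRd; mem=60
  op2 P0: load  L1 → S/I/S on L1; bus BusRd; mem=60
  op3 P0: store L1 := 35 → M/I/I on L1; bus BusRdX; mem=60
  op4 P1: store L0 := 37 → I/M/I on L0; bus BusRdX; mem=50
  op5 P1: load  L1 → S/S/I on L1; bus BusRd Flush; mem=35
  op6 P2: load  L1 → S/S/S on L1; bus BusRd; mem=35
  op7 P1: store L1 := 63 → I/M/I on L1; bus BusRdX; mem=35
  op8 P1: load  L1 → I/M/I on L1; bus (none); mem=35
  op9 P0: store L0 := 50 → M/I/I on L0; bus BusRdX Flush; mem=37
  op10 P0: load  L1 → S/S/I on L1; bus BusRd Flush; mem=63
  op11 P0: store L0 := 7 → M/I/I on L0; bus (none); mem=37
  op12 P0: load  L1 → S/S/I on L1; bus (none); mem=63
  op13 P1: load  L0 → S/S/I on L0; bus BusRd Flush; mem=7
  op14 P0: load  L1 → S/S/I on L1; bus (none); mem=63
  op15 P2: load  L1 → S/S/S on L1; bus BusRd; mem=63
  op16 P1: store L1 := 93 → I/M/I on L1; bus BusRdX; mem=63
  op17 P2: load  L1 → I/S/S on L1; bus BusRd Flush; mem=93
  op18 P2: load  L1 → I/S/S on L1; bus (none); mem=93
  op19 P0: load  L1 → S/S/S on L1; bus BusRd; mem=93
  op20 P0: load  L0 → S/S/I on L0; bus (none); mem=7
  op21 P2: store L1 := 84 → I/I/M on L1; bus BusRdX; mem=93

state = I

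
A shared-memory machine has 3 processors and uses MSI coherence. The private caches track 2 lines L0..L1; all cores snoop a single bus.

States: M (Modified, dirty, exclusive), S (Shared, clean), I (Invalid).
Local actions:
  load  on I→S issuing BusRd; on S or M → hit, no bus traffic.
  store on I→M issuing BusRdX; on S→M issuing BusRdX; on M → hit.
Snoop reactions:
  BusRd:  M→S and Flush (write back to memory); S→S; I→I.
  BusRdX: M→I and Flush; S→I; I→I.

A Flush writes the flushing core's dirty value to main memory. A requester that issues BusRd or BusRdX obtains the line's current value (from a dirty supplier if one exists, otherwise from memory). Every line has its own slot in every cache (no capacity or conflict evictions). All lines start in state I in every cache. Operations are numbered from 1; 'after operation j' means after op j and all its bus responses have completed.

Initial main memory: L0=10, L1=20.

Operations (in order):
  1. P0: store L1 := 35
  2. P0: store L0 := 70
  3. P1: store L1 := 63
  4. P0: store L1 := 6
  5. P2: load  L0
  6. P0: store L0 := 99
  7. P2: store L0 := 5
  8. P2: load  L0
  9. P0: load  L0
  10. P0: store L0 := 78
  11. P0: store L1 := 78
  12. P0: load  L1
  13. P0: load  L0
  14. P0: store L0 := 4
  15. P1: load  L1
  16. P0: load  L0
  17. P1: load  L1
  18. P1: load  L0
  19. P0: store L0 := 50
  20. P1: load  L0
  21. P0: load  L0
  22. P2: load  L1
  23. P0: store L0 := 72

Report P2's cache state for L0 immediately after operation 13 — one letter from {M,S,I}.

1. P0: store L1 := 35  bus=[BusRdX]  L1: P0=M P1=I P2=I  mem[L1]=20
2. P0: store L0 := 70  bus=[BusRdX]  L0: P0=M P1=I P2=I  mem[L0]=10
3. P1: store L1 := 63  bus=[BusRdX,Flush]  L1: P0=I P1=M P2=I  mem[L1]=35
4. P0: store L1 := 6  bus=[BusRdX,Flush]  L1: P0=M P1=I P2=I  mem[L1]=63
5. P2: load  L0  bus=[BusRd,Flush]  L0: P0=S P1=I P2=S  mem[L0]=70
6. P0: store L0 := 99  bus=[BusRdX]  L0: P0=M P1=I P2=I  mem[L0]=70
7. P2: store L0 := 5  bus=[BusRdX,Flush]  L0: P0=I P1=I P2=M  mem[L0]=99
8. P2: load  L0  bus=[-]  L0: P0=I P1=I P2=M  mem[L0]=99
9. P0: load  L0  bus=[BusRd,Flush]  L0: P0=S P1=I P2=S  mem[L0]=5
10. P0: store L0 := 78  bus=[BusRdX]  L0: P0=M P1=I P2=I  mem[L0]=5
11. P0: store L1 := 78  bus=[-]  L1: P0=M P1=I P2=I  mem[L1]=63
12. P0: load  L1  bus=[-]  L1: P0=M P1=I P2=I  mem[L1]=63
13. P0: load  L0  bus=[-]  L0: P0=M P1=I P2=I  mem[L0]=5
14. P0: store L0 := 4  bus=[-]  L0: P0=M P1=I P2=I  mem[L0]=5
15. P1: load  L1  bus=[BusRd,Flush]  L1: P0=S P1=S P2=I  mem[L1]=78
16. P0: load  L0  bus=[-]  L0: P0=M P1=I P2=I  mem[L0]=5
17. P1: load  L1  bus=[-]  L1: P0=S P1=S P2=I  mem[L1]=78
18. P1: load  L0  bus=[BusRd,Flush]  L0: P0=S P1=S P2=I  mem[L0]=4
19. P0: store L0 := 50  bus=[BusRdX]  L0: P0=M P1=I P2=I  mem[L0]=4
20. P1: load  L0  bus=[BusRd,Flush]  L0: P0=S P1=S P2=I  mem[L0]=50
21. P0: load  L0  bus=[-]  L0: P0=S P1=S P2=I  mem[L0]=50
22. P2: load  L1  bus=[BusRd]  L1: P0=S P1=S P2=S  mem[L1]=78
23. P0: store L0 := 72  bus=[BusRdX]  L0: P0=M P1=I P2=I  mem[L0]=50

state = I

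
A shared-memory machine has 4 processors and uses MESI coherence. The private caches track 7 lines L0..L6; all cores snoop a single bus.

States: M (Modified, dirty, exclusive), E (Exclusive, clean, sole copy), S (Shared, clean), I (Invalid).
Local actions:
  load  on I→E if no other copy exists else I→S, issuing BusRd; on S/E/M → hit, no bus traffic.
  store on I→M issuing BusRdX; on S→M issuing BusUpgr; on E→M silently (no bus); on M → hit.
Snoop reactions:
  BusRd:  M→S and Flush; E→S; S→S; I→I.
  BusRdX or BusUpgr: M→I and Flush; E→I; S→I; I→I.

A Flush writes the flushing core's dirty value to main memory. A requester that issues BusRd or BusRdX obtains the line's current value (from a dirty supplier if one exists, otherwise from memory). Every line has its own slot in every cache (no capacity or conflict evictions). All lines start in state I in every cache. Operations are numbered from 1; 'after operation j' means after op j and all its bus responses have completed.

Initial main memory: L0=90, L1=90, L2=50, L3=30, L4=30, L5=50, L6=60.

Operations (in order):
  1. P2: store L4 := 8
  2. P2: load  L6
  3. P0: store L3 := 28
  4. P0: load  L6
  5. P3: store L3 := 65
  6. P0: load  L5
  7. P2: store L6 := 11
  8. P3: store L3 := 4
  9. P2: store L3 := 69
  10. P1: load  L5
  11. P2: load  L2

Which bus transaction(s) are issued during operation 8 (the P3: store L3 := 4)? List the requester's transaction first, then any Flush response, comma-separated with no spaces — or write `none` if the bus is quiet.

step 1: P2: store L4 := 8  ⟶  IIMI  (L4)  txn=BusRdX  M[L4]=30
step 2: P2: load  L6  ⟶  IIEI  (L6)  txn=BusRd  M[L6]=60
step 3: P0: store L3 := 28  ⟶  MIII  (L3)  txn=BusRdX  M[L3]=30
step 4: P0: load  L6  ⟶  SISI  (L6)  txn=BusRd  M[L6]=60
step 5: P3: store L3 := 65  ⟶  IIIM  (L3)  txn=BusRdX+Flush  M[L3]=28
step 6: P0: load  L5  ⟶  EIII  (L5)  txn=BusRd  M[L5]=50
step 7: P2: store L6 := 11  ⟶  IIMI  (L6)  txn=BusUpgr  M[L6]=60
step 8: P3: store L3 := 4  ⟶  IIIM  (L3)  txn=∅  M[L3]=28
step 9: P2: store L3 := 69  ⟶  IIMI  (L3)  txn=BusRdX+Flush  M[L3]=4
step 10: P1: load  L5  ⟶  SSII  (L5)  txn=BusRd  M[L5]=50
step 11: P2: load  L2  ⟶  IIEI  (L2)  txn=BusRd  M[L2]=50

bus = none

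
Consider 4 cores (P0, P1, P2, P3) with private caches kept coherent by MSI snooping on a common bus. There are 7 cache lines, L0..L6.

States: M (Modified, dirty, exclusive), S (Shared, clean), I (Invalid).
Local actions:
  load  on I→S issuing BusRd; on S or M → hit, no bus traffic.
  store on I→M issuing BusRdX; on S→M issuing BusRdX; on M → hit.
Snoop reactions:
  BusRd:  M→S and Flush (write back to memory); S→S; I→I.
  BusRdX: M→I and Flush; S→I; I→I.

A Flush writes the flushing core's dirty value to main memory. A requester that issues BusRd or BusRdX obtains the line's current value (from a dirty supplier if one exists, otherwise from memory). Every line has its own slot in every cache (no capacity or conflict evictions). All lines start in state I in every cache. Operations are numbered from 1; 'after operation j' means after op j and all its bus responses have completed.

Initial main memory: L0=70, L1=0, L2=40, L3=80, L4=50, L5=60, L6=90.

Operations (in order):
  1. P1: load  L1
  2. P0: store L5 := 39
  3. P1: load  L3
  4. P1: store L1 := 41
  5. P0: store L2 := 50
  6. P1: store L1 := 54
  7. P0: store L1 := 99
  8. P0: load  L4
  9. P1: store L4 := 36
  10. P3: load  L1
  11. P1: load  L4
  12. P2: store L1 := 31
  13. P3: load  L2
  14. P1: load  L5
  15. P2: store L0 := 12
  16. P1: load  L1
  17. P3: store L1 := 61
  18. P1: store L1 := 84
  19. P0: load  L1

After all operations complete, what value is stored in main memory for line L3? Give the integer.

memory[L3] = 80

  op1 P1: load  L1 → I/S/I/I on L1; bus BusRd; mem=0
  op2 P0: store L5 := 39 → M/I/I/I on L5; bus BusRdX; mem=60
  op3 P1: load  L3 → I/S/I/I on L3; bus BusRd; mem=80
  op4 P1: store L1 := 41 → I/M/I/I on L1; bus BusRdX; mem=0
  op5 P0: store L2 := 50 → M/I/I/I on L2; bus BusRdX; mem=40
  op6 P1: store L1 := 54 → I/M/I/I on L1; bus (none); mem=0
  op7 P0: store L1 := 99 → M/I/I/I on L1; bus BusRdX Flush; mem=54
  op8 P0: load  L4 → S/I/I/I on L4; bus BusRd; mem=50
  op9 P1: store L4 := 36 → I/M/I/I on L4; bus BusRdX; mem=50
  op10 P3: load  L1 → S/I/I/S on L1; bus BusRd Flush; mem=99
  op11 P1: load  L4 → I/M/I/I on L4; bus (none); mem=50
  op12 P2: store L1 := 31 → I/I/M/I on L1; bus BusRdX; mem=99
  op13 P3: load  L2 → S/I/I/S on L2; bus BusRd Flush; mem=50
  op14 P1: load  L5 → S/S/I/I on L5; bus BusRd Flush; mem=39
  op15 P2: store L0 := 12 → I/I/M/I on L0; bus BusRdX; mem=70
  op16 P1: load  L1 → I/S/S/I on L1; bus BusRd Flush; mem=31
  op17 P3: store L1 := 61 → I/I/I/M on L1; bus BusRdX; mem=31
  op18 P1: store L1 := 84 → I/M/I/I on L1; bus BusRdX Flush; mem=61
  op19 P0: load  L1 → S/S/I/I on L1; bus BusRd Flush; mem=84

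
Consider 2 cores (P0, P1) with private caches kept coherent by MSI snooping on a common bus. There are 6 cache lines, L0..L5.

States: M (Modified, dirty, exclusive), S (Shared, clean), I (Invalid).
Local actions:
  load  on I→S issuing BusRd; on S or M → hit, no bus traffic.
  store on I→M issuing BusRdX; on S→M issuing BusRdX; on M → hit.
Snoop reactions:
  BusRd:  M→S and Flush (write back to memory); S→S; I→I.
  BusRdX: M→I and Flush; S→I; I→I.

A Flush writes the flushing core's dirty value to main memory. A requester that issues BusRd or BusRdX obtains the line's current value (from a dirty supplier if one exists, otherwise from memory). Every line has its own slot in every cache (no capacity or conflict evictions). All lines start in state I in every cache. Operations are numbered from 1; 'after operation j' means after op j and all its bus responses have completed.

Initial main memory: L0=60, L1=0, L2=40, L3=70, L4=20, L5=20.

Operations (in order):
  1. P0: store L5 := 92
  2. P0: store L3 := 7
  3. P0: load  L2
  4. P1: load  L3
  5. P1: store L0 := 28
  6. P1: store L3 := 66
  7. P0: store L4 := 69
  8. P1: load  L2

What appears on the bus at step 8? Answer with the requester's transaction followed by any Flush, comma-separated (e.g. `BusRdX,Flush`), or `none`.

bus = BusRd

1. P0: store L5 := 92  bus=[BusRdX]  L5: P0=M P1=I  mem[L5]=20
2. P0: store L3 := 7  bus=[BusRdX]  L3: P0=M P1=I  mem[L3]=70
3. P0: load  L2  bus=[BusRd]  L2: P0=S P1=I  mem[L2]=40
4. P1: load  L3  bus=[BusRd,Flush]  L3: P0=S P1=S  mem[L3]=7
5. P1: store L0 := 28  bus=[BusRdX]  L0: P0=I P1=M  mem[L0]=60
6. P1: store L3 := 66  bus=[BusRdX]  L3: P0=I P1=M  mem[L3]=7
7. P0: store L4 := 69  bus=[BusRdX]  L4: P0=M P1=I  mem[L4]=20
8. P1: load  L2  bus=[BusRd]  L2: P0=S P1=S  mem[L2]=40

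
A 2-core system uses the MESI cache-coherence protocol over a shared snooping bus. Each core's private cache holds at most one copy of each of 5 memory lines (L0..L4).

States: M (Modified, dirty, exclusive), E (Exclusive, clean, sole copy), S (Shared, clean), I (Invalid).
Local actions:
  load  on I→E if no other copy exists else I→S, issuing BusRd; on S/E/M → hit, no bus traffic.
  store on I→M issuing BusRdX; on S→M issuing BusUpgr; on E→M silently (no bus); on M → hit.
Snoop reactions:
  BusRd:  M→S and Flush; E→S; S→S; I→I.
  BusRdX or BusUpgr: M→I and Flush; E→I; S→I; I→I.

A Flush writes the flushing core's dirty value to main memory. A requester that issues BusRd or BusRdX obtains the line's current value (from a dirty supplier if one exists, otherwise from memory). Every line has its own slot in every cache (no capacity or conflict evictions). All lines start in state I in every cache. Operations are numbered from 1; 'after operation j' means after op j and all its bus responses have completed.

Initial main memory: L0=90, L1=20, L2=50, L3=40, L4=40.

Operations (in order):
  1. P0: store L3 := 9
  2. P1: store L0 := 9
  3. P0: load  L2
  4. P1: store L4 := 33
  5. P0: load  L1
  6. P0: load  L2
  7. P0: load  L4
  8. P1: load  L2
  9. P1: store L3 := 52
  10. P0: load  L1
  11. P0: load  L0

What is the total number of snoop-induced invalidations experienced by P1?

invalidations = 0

  op1 P0: store L3 := 9 → M/I on L3; bus BusRdX; mem=40
  op2 P1: store L0 := 9 → I/M on L0; bus BusRdX; mem=90
  op3 P0: load  L2 → E/I on L2; bus BusRd; mem=50
  op4 P1: store L4 := 33 → I/M on L4; bus BusRdX; mem=40
  op5 P0: load  L1 → E/I on L1; bus BusRd; mem=20
  op6 P0: load  L2 → E/I on L2; bus (none); mem=50
  op7 P0: load  L4 → S/S on L4; bus BusRd Flush; mem=33
  op8 P1: load  L2 → S/S on L2; bus BusRd; mem=50
  op9 P1: store L3 := 52 → I/M on L3; bus BusRdX Flush; mem=9
  op10 P0: load  L1 → E/I on L1; bus (none); mem=20
  op11 P0: load  L0 → S/S on L0; bus BusRd Flush; mem=9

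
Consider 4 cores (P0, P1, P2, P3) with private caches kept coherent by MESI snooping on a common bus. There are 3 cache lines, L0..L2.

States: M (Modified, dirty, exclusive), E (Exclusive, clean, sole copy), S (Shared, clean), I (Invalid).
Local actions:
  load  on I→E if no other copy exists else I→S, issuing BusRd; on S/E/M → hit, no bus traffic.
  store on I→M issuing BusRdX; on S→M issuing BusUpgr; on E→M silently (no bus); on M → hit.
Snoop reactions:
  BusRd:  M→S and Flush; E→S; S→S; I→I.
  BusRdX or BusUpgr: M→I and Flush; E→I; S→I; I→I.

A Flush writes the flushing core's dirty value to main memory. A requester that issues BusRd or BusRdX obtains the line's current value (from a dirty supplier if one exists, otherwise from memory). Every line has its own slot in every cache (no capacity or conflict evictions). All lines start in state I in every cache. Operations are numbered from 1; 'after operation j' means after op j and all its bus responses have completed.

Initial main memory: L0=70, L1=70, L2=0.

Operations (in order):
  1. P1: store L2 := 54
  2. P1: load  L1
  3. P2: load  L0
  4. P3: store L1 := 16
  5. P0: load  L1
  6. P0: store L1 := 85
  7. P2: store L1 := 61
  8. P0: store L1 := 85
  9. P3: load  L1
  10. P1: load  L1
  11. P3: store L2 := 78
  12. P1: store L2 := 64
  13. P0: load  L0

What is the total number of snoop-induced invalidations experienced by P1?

[1] P1: store L2 := 54 | P0:I, P1:M(54), P2:I, P3:I | bus: BusRdX
[2] P1: load  L1 | P0:I, P1:E(70), P2:I, P3:I | bus: BusRd
[3] P2: load  L0 | P0:I, P1:I, P2:E(70), P3:I | bus: BusRd
[4] P3: store L1 := 16 | P0:I, P1:I, P2:I, P3:M(16) | bus: BusRdX
[5] P0: load  L1 | P0:S(16), P1:I, P2:I, P3:S(16) | bus: BusRd,Flush
[6] P0: store L1 := 85 | P0:M(85), P1:I, P2:I, P3:I | bus: BusUpgr
[7] P2: store L1 := 61 | P0:I, P1:I, P2:M(61), P3:I | bus: BusRdX,Flush
[8] P0: store L1 := 85 | P0:M(85), P1:I, P2:I, P3:I | bus: BusRdX,Flush
[9] P3: load  L1 | P0:S(85), P1:I, P2:I, P3:S(85) | bus: BusRd,Flush
[10] P1: load  L1 | P0:S(85), P1:S(85), P2:I, P3:S(85) | bus: BusRd
[11] P3: store L2 := 78 | P0:I, P1:I, P2:I, P3:M(78) | bus: BusRdX,Flush
[12] P1: store L2 := 64 | P0:I, P1:M(64), P2:I, P3:I | bus: BusRdX,Flush
[13] P0: load  L0 | P0:S(70), P1:I, P2:S(70), P3:I | bus: BusRd

invalidations = 2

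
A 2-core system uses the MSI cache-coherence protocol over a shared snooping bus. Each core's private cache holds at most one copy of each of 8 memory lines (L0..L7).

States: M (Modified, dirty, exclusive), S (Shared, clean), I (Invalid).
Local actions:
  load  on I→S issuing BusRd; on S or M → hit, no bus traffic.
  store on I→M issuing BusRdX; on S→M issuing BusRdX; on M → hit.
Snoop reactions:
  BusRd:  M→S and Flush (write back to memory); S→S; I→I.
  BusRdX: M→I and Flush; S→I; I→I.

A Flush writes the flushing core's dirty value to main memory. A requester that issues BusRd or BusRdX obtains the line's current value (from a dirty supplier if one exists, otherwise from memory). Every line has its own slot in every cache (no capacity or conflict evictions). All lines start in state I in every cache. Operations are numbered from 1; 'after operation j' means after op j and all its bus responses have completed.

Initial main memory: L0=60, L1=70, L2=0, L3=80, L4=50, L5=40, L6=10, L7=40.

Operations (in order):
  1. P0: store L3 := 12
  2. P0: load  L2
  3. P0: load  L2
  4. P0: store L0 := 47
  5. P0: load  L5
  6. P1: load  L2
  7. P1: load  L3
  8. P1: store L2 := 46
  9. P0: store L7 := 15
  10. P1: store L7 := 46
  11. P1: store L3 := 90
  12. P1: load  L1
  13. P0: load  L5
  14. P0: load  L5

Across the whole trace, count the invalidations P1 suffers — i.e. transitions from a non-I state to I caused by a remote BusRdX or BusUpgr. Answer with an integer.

[1] P0: store L3 := 12 | P0:M(12), P1:I | bus: BusRdX
[2] P0: load  L2 | P0:S(0), P1:I | bus: BusRd
[3] P0: load  L2 | P0:S(0), P1:I | bus: none
[4] P0: store L0 := 47 | P0:M(47), P1:I | bus: BusRdX
[5] P0: load  L5 | P0:S(40), P1:I | bus: BusRd
[6] P1: load  L2 | P0:S(0), P1:S(0) | bus: BusRd
[7] P1: load  L3 | P0:S(12), P1:S(12) | bus: BusRd,Flush
[8] P1: store L2 := 46 | P0:I, P1:M(46) | bus: BusRdX
[9] P0: store L7 := 15 | P0:M(15), P1:I | bus: BusRdX
[10] P1: store L7 := 46 | P0:I, P1:M(46) | bus: BusRdX,Flush
[11] P1: store L3 := 90 | P0:I, P1:M(90) | bus: BusRdX
[12] P1: load  L1 | P0:I, P1:S(70) | bus: BusRd
[13] P0: load  L5 | P0:S(40), P1:I | bus: none
[14] P0: load  L5 | P0:S(40), P1:I | bus: none

invalidations = 0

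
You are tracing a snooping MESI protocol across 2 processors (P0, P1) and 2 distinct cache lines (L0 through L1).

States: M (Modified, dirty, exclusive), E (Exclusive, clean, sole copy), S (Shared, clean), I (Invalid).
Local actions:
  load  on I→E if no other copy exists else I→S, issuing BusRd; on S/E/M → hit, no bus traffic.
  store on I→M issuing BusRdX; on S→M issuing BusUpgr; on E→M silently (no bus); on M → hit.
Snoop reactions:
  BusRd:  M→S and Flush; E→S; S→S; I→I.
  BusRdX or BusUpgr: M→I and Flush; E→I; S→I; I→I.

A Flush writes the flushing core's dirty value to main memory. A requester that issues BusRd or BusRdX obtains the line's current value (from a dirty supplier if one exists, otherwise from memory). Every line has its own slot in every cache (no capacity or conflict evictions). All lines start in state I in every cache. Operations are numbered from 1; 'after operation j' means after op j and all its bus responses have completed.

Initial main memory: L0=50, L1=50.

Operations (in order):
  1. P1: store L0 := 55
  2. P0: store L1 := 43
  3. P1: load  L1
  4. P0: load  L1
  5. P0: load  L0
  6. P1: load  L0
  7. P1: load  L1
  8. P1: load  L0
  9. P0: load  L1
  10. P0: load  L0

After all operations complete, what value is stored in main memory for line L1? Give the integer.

1. P1: store L0 := 55  bus=[BusRdX]  L0: P0=I P1=M  mem[L0]=50
2. P0: store L1 := 43  bus=[BusRdX]  L1: P0=M P1=I  mem[L1]=50
3. P1: load  L1  bus=[BusRd,Flush]  L1: P0=S P1=S  mem[L1]=43
4. P0: load  L1  bus=[-]  L1: P0=S P1=S  mem[L1]=43
5. P0: load  L0  bus=[BusRd,Flush]  L0: P0=S P1=S  mem[L0]=55
6. P1: load  L0  bus=[-]  L0: P0=S P1=S  mem[L0]=55
7. P1: load  L1  bus=[-]  L1: P0=S P1=S  mem[L1]=43
8. P1: load  L0  bus=[-]  L0: P0=S P1=S  mem[L0]=55
9. P0: load  L1  bus=[-]  L1: P0=S P1=S  mem[L1]=43
10. P0: load  L0  bus=[-]  L0: P0=S P1=S  mem[L0]=55

memory[L1] = 43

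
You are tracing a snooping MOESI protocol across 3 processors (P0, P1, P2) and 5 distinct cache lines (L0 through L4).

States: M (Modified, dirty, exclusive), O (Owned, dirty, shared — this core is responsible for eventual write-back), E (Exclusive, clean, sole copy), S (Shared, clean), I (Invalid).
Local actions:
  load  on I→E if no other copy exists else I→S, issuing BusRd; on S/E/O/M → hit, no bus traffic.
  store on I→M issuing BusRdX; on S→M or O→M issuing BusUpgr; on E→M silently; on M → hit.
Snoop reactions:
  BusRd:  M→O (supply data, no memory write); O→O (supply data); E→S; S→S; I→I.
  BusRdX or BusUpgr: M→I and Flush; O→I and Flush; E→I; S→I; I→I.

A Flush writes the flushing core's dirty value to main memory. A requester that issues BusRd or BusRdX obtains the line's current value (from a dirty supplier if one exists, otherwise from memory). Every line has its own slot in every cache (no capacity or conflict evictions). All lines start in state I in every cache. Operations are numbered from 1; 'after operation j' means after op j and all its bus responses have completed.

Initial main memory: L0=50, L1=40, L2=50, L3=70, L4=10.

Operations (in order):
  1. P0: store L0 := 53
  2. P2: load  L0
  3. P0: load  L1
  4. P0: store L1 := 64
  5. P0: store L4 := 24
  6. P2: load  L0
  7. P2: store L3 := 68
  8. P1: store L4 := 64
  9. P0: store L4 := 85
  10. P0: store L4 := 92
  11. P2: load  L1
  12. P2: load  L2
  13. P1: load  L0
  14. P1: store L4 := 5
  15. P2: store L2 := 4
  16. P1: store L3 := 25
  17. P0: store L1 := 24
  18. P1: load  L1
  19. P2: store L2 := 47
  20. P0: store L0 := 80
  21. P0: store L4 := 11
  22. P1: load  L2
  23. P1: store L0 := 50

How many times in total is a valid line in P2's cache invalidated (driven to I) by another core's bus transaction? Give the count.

invalidations = 3

[1] P0: store L0 := 53 | P0:M(53), P1:I, P2:I | bus: BusRdX
[2] P2: load  L0 | P0:O(53), P1:I, P2:S(53) | bus: BusRd
[3] P0: load  L1 | P0:E(40), P1:I, P2:I | bus: BusRd
[4] P0: store L1 := 64 | P0:M(64), P1:I, P2:I | bus: none
[5] P0: store L4 := 24 | P0:M(24), P1:I, P2:I | bus: BusRdX
[6] P2: load  L0 | P0:O(53), P1:I, P2:S(53) | bus: none
[7] P2: store L3 := 68 | P0:I, P1:I, P2:M(68) | bus: BusRdX
[8] P1: store L4 := 64 | P0:I, P1:M(64), P2:I | bus: BusRdX,Flush
[9] P0: store L4 := 85 | P0:M(85), P1:I, P2:I | bus: BusRdX,Flush
[10] P0: store L4 := 92 | P0:M(92), P1:I, P2:I | bus: none
[11] P2: load  L1 | P0:O(64), P1:I, P2:S(64) | bus: BusRd
[12] P2: load  L2 | P0:I, P1:I, P2:E(50) | bus: BusRd
[13] P1: load  L0 | P0:O(53), P1:S(53), P2:S(53) | bus: BusRd
[14] P1: store L4 := 5 | P0:I, P1:M(5), P2:I | bus: BusRdX,Flush
[15] P2: store L2 := 4 | P0:I, P1:I, P2:M(4) | bus: none
[16] P1: store L3 := 25 | P0:I, P1:M(25), P2:I | bus: BusRdX,Flush
[17] P0: store L1 := 24 | P0:M(24), P1:I, P2:I | bus: BusUpgr
[18] P1: load  L1 | P0:O(24), P1:S(24), P2:I | bus: BusRd
[19] P2: store L2 := 47 | P0:I, P1:I, P2:M(47) | bus: none
[20] P0: store L0 := 80 | P0:M(80), P1:I, P2:I | bus: BusUpgr
[21] P0: store L4 := 11 | P0:M(11), P1:I, P2:I | bus: BusRdX,Flush
[22] P1: load  L2 | P0:I, P1:S(47), P2:O(47) | bus: BusRd
[23] P1: store L0 := 50 | P0:I, P1:M(50), P2:I | bus: BusRdX,Flush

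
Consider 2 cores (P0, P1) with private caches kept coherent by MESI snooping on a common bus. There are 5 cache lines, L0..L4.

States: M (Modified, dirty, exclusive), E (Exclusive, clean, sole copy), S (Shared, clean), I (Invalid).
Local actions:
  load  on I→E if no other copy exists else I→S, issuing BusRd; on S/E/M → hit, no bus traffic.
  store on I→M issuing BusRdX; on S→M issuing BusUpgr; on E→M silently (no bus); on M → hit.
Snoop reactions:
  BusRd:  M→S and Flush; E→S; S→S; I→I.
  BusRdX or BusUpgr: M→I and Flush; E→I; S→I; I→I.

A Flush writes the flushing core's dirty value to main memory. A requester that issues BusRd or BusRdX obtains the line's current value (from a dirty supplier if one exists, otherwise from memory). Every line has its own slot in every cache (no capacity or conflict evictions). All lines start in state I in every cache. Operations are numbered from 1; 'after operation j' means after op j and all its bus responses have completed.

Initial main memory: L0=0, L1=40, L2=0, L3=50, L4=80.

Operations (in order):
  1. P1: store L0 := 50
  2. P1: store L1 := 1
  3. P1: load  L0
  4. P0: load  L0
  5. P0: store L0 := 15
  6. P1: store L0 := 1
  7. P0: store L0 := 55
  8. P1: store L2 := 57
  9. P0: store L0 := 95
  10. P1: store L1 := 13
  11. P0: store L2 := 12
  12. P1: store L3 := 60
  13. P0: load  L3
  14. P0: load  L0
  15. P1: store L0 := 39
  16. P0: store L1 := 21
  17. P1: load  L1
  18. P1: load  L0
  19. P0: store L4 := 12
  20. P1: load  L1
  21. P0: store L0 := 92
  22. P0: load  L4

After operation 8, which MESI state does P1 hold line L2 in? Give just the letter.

  op1 P1: store L0 := 50 → I/M on L0; bus BusRdX; mem=0
  op2 P1: store L1 := 1 → I/M on L1; bus BusRdX; mem=40
  op3 P1: load  L0 → I/M on L0; bus (none); mem=0
  op4 P0: load  L0 → S/S on L0; bus BusRd Flush; mem=50
  op5 P0: store L0 := 15 → M/I on L0; bus BusUpgr; mem=50
  op6 P1: store L0 := 1 → I/M on L0; bus BusRdX Flush; mem=15
  op7 P0: store L0 := 55 → M/I on L0; bus BusRdX Flush; mem=1
  op8 P1: store L2 := 57 → I/M on L2; bus BusRdX; mem=0
  op9 P0: store L0 := 95 → M/I on L0; bus (none); mem=1
  op10 P1: store L1 := 13 → I/M on L1; bus (none); mem=40
  op11 P0: store L2 := 12 → M/I on L2; bus BusRdX Flush; mem=57
  op12 P1: store L3 := 60 → I/M on L3; bus BusRdX; mem=50
  op13 P0: load  L3 → S/S on L3; bus BusRd Flush; mem=60
  op14 P0: load  L0 → M/I on L0; bus (none); mem=1
  op15 P1: store L0 := 39 → I/M on L0; bus BusRdX Flush; mem=95
  op16 P0: store L1 := 21 → M/I on L1; bus BusRdX Flush; mem=13
  op17 P1: load  L1 → S/S on L1; bus BusRd Flush; mem=21
  op18 P1: load  L0 → I/M on L0; bus (none); mem=95
  op19 P0: store L4 := 12 → M/I on L4; bus BusRdX; mem=80
  op20 P1: load  L1 → S/S on L1; bus (none); mem=21
  op21 P0: store L0 := 92 → M/I on L0; bus BusRdX Flush; mem=39
  op22 P0: load  L4 → M/I on L4; bus (none); mem=80

state = M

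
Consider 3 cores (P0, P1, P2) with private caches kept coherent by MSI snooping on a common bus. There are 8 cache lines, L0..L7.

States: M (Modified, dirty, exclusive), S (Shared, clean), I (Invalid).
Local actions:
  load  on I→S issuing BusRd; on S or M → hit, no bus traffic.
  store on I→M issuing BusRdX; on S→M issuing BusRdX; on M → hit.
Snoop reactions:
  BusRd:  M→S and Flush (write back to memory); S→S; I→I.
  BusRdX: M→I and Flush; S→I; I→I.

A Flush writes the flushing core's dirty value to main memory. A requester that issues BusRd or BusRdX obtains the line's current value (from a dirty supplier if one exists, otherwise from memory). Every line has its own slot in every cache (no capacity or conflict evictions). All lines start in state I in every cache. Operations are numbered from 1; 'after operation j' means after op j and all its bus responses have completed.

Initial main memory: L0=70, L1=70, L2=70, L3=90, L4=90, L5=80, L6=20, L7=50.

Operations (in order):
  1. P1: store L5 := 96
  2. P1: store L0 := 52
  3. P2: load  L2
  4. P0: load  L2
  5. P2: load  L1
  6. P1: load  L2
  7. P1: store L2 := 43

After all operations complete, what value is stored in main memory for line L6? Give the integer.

memory[L6] = 20

1. P1: store L5 := 96  bus=[BusRdX]  L5: P0=I P1=M P2=I  mem[L5]=80
2. P1: store L0 := 52  bus=[BusRdX]  L0: P0=I P1=M P2=I  mem[L0]=70
3. P2: load  L2  bus=[BusRd]  L2: P0=I P1=I P2=S  mem[L2]=70
4. P0: load  L2  bus=[BusRd]  L2: P0=S P1=I P2=S  mem[L2]=70
5. P2: load  L1  bus=[BusRd]  L1: P0=I P1=I P2=S  mem[L1]=70
6. P1: load  L2  bus=[BusRd]  L2: P0=S P1=S P2=S  mem[L2]=70
7. P1: store L2 := 43  bus=[BusRdX]  L2: P0=I P1=M P2=I  mem[L2]=70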